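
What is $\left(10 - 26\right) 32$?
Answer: $-512$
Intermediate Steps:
$\left(10 - 26\right) 32 = \left(-16\right) 32 = -512$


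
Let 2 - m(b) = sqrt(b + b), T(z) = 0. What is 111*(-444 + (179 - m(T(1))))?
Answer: -29637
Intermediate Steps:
m(b) = 2 - sqrt(2)*sqrt(b) (m(b) = 2 - sqrt(b + b) = 2 - sqrt(2*b) = 2 - sqrt(2)*sqrt(b))
111*(-444 + (179 - m(T(1)))) = 111*(-444 + (179 - (2 - sqrt(2)*sqrt(0)))) = 111*(-444 + (179 - (2 - 1*sqrt(2)*0))) = 111*(-444 + (179 - (2 + 0))) = 111*(-444 + (179 - 1*2)) = 111*(-444 + (179 - 2)) = 111*(-444 + 177) = 111*(-267) = -29637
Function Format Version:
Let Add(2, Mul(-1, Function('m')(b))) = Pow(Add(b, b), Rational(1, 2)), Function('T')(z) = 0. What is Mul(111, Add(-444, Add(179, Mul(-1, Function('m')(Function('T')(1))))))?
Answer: -29637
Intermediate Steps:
Function('m')(b) = Add(2, Mul(-1, Pow(2, Rational(1, 2)), Pow(b, Rational(1, 2)))) (Function('m')(b) = Add(2, Mul(-1, Pow(Add(b, b), Rational(1, 2)))) = Add(2, Mul(-1, Pow(Mul(2, b), Rational(1, 2)))) = Add(2, Mul(-1, Mul(Pow(2, Rational(1, 2)), Pow(b, Rational(1, 2))))) = Add(2, Mul(-1, Pow(2, Rational(1, 2)), Pow(b, Rational(1, 2)))))
Mul(111, Add(-444, Add(179, Mul(-1, Function('m')(Function('T')(1)))))) = Mul(111, Add(-444, Add(179, Mul(-1, Add(2, Mul(-1, Pow(2, Rational(1, 2)), Pow(0, Rational(1, 2)))))))) = Mul(111, Add(-444, Add(179, Mul(-1, Add(2, Mul(-1, Pow(2, Rational(1, 2)), 0)))))) = Mul(111, Add(-444, Add(179, Mul(-1, Add(2, 0))))) = Mul(111, Add(-444, Add(179, Mul(-1, 2)))) = Mul(111, Add(-444, Add(179, -2))) = Mul(111, Add(-444, 177)) = Mul(111, -267) = -29637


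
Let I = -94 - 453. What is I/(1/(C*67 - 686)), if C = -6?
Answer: 595136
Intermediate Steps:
I = -547
I/(1/(C*67 - 686)) = -547/(1/(-6*67 - 686)) = -547/(1/(-402 - 686)) = -547/(1/(-1088)) = -547/(-1/1088) = -547*(-1088) = 595136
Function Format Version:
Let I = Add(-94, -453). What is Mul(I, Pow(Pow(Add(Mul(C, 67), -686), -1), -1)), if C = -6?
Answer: 595136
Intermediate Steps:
I = -547
Mul(I, Pow(Pow(Add(Mul(C, 67), -686), -1), -1)) = Mul(-547, Pow(Pow(Add(Mul(-6, 67), -686), -1), -1)) = Mul(-547, Pow(Pow(Add(-402, -686), -1), -1)) = Mul(-547, Pow(Pow(-1088, -1), -1)) = Mul(-547, Pow(Rational(-1, 1088), -1)) = Mul(-547, -1088) = 595136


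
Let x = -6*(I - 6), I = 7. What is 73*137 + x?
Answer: 9995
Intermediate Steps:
x = -6 (x = -6*(7 - 6) = -6*1 = -6)
73*137 + x = 73*137 - 6 = 10001 - 6 = 9995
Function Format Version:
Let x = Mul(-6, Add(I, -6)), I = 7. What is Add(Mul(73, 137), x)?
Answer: 9995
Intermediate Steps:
x = -6 (x = Mul(-6, Add(7, -6)) = Mul(-6, 1) = -6)
Add(Mul(73, 137), x) = Add(Mul(73, 137), -6) = Add(10001, -6) = 9995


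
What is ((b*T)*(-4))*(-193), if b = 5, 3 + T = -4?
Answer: -27020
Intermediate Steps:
T = -7 (T = -3 - 4 = -7)
((b*T)*(-4))*(-193) = ((5*(-7))*(-4))*(-193) = -35*(-4)*(-193) = 140*(-193) = -27020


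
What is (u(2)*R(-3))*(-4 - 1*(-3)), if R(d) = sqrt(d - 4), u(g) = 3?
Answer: -3*I*sqrt(7) ≈ -7.9373*I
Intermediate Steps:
R(d) = sqrt(-4 + d)
(u(2)*R(-3))*(-4 - 1*(-3)) = (3*sqrt(-4 - 3))*(-4 - 1*(-3)) = (3*sqrt(-7))*(-4 + 3) = (3*(I*sqrt(7)))*(-1) = (3*I*sqrt(7))*(-1) = -3*I*sqrt(7)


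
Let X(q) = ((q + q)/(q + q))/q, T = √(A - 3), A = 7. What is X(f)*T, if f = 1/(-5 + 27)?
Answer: 44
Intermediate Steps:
T = 2 (T = √(7 - 3) = √4 = 2)
f = 1/22 ≈ 0.045455
X(q) = 1/q (X(q) = ((2*q)/((2*q)))/q = ((2*q)*(1/(2*q)))/q = 1/q)
X(f)*T = 2/(1/22) = 22*2 = 44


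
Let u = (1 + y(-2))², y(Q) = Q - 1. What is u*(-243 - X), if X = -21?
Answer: -888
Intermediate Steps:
y(Q) = -1 + Q
u = 4 (u = (1 + (-1 - 2))² = (1 - 3)² = (-2)² = 4)
u*(-243 - X) = 4*(-243 - 1*(-21)) = 4*(-243 + 21) = 4*(-222) = -888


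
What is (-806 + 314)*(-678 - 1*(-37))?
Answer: 315372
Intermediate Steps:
(-806 + 314)*(-678 - 1*(-37)) = -492*(-678 + 37) = -492*(-641) = 315372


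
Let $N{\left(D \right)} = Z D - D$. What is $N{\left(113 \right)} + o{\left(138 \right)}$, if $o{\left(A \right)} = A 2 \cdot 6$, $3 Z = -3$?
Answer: $1430$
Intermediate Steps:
$Z = -1$ ($Z = \frac{1}{3} \left(-3\right) = -1$)
$o{\left(A \right)} = 12 A$ ($o{\left(A \right)} = 2 A 6 = 12 A$)
$N{\left(D \right)} = - 2 D$ ($N{\left(D \right)} = - D - D = - 2 D$)
$N{\left(113 \right)} + o{\left(138 \right)} = \left(-2\right) 113 + 12 \cdot 138 = -226 + 1656 = 1430$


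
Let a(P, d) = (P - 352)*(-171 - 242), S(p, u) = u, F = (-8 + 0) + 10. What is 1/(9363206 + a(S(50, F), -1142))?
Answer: 1/9507756 ≈ 1.0518e-7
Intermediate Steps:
F = 2 (F = -8 + 10 = 2)
a(P, d) = 145376 - 413*P (a(P, d) = (-352 + P)*(-413) = 145376 - 413*P)
1/(9363206 + a(S(50, F), -1142)) = 1/(9363206 + (145376 - 413*2)) = 1/(9363206 + (145376 - 826)) = 1/(9363206 + 144550) = 1/9507756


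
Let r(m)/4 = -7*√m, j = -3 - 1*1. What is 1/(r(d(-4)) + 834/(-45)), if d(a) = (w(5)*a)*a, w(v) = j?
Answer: -2085/5683442 + 12600*I/2841721 ≈ -0.00036685 + 0.0044339*I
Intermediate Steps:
j = -4 (j = -3 - 1 = -4)
w(v) = -4
d(a) = -4*a² (d(a) = (-4*a)*a = -4*a²)
r(m) = -28*√m (r(m) = 4*(-7*√m) = -28*√m)
1/(r(d(-4)) + 834/(-45)) = 1/(-28*8*I + 834/(-45)) = 1/(-28*8*I + 834*(-1/45)) = 1/(-224*I - 278/15) = 1/(-278/15 - 224*I) = 225*(-278/15 + 224*I)/11366884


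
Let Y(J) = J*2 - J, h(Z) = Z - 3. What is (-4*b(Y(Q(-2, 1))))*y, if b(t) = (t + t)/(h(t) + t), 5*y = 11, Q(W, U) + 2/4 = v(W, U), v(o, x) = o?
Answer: -11/2 ≈ -5.5000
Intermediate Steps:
Q(W, U) = -½ + W
h(Z) = -3 + Z
y = 11/5 (y = (⅕)*11 = 11/5 ≈ 2.2000)
Y(J) = J (Y(J) = 2*J - J = J)
b(t) = 2*t/(-3 + 2*t) (b(t) = (t + t)/((-3 + t) + t) = (2*t)/(-3 + 2*t) = 2*t/(-3 + 2*t))
(-4*b(Y(Q(-2, 1))))*y = -8*(-½ - 2)/(-3 + 2*(-½ - 2))*(11/5) = -8*(-5)/(2*(-3 + 2*(-5/2)))*(11/5) = -8*(-5)/(2*(-3 - 5))*(11/5) = -8*(-5)/(2*(-8))*(11/5) = -8*(-5)*(-1)/(2*8)*(11/5) = -4*5/8*(11/5) = -5/2*11/5 = -11/2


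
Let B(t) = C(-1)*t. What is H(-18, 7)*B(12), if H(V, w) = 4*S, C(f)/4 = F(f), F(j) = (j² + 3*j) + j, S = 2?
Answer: -1152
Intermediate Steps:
F(j) = j² + 4*j
C(f) = 4*f*(4 + f) (C(f) = 4*(f*(4 + f)) = 4*f*(4 + f))
H(V, w) = 8 (H(V, w) = 4*2 = 8)
B(t) = -12*t (B(t) = (4*(-1)*(4 - 1))*t = (4*(-1)*3)*t = -12*t)
H(-18, 7)*B(12) = 8*(-12*12) = 8*(-144) = -1152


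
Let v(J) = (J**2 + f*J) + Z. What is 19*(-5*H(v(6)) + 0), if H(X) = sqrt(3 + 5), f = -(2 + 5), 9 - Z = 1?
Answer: -190*sqrt(2) ≈ -268.70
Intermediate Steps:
Z = 8 (Z = 9 - 1*1 = 9 - 1 = 8)
f = -7 (f = -1*7 = -7)
v(J) = 8 + J**2 - 7*J (v(J) = (J**2 - 7*J) + 8 = 8 + J**2 - 7*J)
H(X) = 2*sqrt(2) (H(X) = sqrt(8) = 2*sqrt(2))
19*(-5*H(v(6)) + 0) = 19*(-10*sqrt(2) + 0) = 19*(-10*sqrt(2)) = -190*sqrt(2)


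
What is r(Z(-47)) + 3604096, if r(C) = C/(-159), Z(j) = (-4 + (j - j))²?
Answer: 573051248/159 ≈ 3.6041e+6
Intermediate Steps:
Z(j) = 16 (Z(j) = (-4 + 0)² = (-4)² = 16)
r(C) = -C/159 (r(C) = C*(-1/159) = -C/159)
r(Z(-47)) + 3604096 = -1/159*16 + 3604096 = -16/159 + 3604096 = 573051248/159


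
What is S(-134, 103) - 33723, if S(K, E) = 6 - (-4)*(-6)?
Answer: -33741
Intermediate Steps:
S(K, E) = -18 (S(K, E) = 6 - 1*24 = 6 - 24 = -18)
S(-134, 103) - 33723 = -18 - 33723 = -33741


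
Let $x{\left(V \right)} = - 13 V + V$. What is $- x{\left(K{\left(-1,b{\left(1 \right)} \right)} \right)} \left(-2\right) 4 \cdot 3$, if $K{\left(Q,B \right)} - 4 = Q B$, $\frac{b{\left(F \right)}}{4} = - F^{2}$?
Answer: $-2304$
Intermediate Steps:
$b{\left(F \right)} = - 4 F^{2}$ ($b{\left(F \right)} = 4 \left(- F^{2}\right) = - 4 F^{2}$)
$K{\left(Q,B \right)} = 4 + B Q$ ($K{\left(Q,B \right)} = 4 + Q B = 4 + B Q$)
$x{\left(V \right)} = - 12 V$
$- x{\left(K{\left(-1,b{\left(1 \right)} \right)} \right)} \left(-2\right) 4 \cdot 3 = - - 12 \left(4 + - 4 \cdot 1^{2} \left(-1\right)\right) \left(-2\right) 4 \cdot 3 = - - 12 \left(4 + \left(-4\right) 1 \left(-1\right)\right) \left(\left(-8\right) 3\right) = - - 12 \left(4 - -4\right) \left(-24\right) = - - 12 \left(4 + 4\right) \left(-24\right) = - \left(-12\right) 8 \left(-24\right) = - \left(-96\right) \left(-24\right) = \left(-1\right) 2304 = -2304$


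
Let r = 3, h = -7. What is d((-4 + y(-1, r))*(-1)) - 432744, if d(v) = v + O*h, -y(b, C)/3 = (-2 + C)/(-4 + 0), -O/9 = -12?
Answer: -1733987/4 ≈ -4.3350e+5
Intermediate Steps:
O = 108 (O = -9*(-12) = 108)
y(b, C) = -3/2 + 3*C/4 (y(b, C) = -3*(-2 + C)/(-4 + 0) = -3*(-2 + C)/(-4) = -3*(-2 + C)*(-1)/4 = -3*(½ - C/4) = -3/2 + 3*C/4)
d(v) = -756 + v (d(v) = v + 108*(-7) = v - 756 = -756 + v)
d((-4 + y(-1, r))*(-1)) - 432744 = (-756 + (-4 + (-3/2 + (¾)*3))*(-1)) - 432744 = (-756 + (-4 + (-3/2 + 9/4))*(-1)) - 432744 = (-756 + (-4 + ¾)*(-1)) - 432744 = (-756 - 13/4*(-1)) - 432744 = (-756 + 13/4) - 432744 = -3011/4 - 432744 = -1733987/4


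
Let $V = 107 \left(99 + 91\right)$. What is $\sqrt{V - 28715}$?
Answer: $i \sqrt{8385} \approx 91.57 i$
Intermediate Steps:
$V = 20330$ ($V = 107 \cdot 190 = 20330$)
$\sqrt{V - 28715} = \sqrt{20330 - 28715} = \sqrt{-8385} = i \sqrt{8385}$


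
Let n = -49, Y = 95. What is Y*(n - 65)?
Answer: -10830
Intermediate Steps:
Y*(n - 65) = 95*(-49 - 65) = 95*(-114) = -10830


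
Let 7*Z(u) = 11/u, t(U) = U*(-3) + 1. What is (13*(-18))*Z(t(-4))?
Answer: -198/7 ≈ -28.286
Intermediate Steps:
t(U) = 1 - 3*U (t(U) = -3*U + 1 = 1 - 3*U)
Z(u) = 11/(7*u) (Z(u) = (11/u)/7 = 11/(7*u))
(13*(-18))*Z(t(-4)) = (13*(-18))*(11/(7*(1 - 3*(-4)))) = -2574/(7*(1 + 12)) = -2574/(7*13) = -234*11/91 = -198/7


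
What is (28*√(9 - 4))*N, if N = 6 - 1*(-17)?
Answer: 644*√5 ≈ 1440.0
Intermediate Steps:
N = 23 (N = 6 + 17 = 23)
(28*√(9 - 4))*N = (28*√(9 - 4))*23 = (28*√5)*23 = 644*√5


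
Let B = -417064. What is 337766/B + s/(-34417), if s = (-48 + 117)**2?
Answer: -6805267063/7177045844 ≈ -0.94820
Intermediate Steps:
s = 4761 (s = 69**2 = 4761)
337766/B + s/(-34417) = 337766/(-417064) + 4761/(-34417) = 337766*(-1/417064) + 4761*(-1/34417) = -168883/208532 - 4761/34417 = -6805267063/7177045844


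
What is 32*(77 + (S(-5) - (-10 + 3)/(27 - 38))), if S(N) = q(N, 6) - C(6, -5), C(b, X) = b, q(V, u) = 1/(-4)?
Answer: 24680/11 ≈ 2243.6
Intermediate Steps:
q(V, u) = -¼
S(N) = -25/4 (S(N) = -¼ - 1*6 = -¼ - 6 = -25/4)
32*(77 + (S(-5) - (-10 + 3)/(27 - 38))) = 32*(77 + (-25/4 - (-10 + 3)/(27 - 38))) = 32*(77 + (-25/4 - (-7)/(-11))) = 32*(77 + (-25/4 - (-7)*(-1)/11)) = 32*(77 + (-25/4 - 1*7/11)) = 32*(77 + (-25/4 - 7/11)) = 32*(77 - 303/44) = 32*(3085/44) = 24680/11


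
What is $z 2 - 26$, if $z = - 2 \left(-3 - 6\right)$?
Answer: $10$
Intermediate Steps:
$z = 18$ ($z = - 2 \left(-3 - 6\right) = \left(-2\right) \left(-9\right) = 18$)
$z 2 - 26 = 18 \cdot 2 - 26 = 36 - 26 = 10$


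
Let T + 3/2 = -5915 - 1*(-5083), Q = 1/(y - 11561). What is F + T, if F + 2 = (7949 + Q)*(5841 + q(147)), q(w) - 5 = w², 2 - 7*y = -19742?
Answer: 1570884007871/7198 ≈ 2.1824e+8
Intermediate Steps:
y = 19744/7 (y = 2/7 - ⅐*(-19742) = 2/7 + 19742/7 = 19744/7 ≈ 2820.6)
q(w) = 5 + w²
Q = -7/61183 (Q = 1/(19744/7 - 11561) = 1/(-61183/7) = -7/61183 ≈ -0.00011441)
F = 785445003702/3599 (F = -2 + (7949 - 7/61183)*(5841 + (5 + 147²)) = -2 + 486343660*(5841 + (5 + 21609))/61183 = -2 + 486343660*(5841 + 21614)/61183 = -2 + (486343660/61183)*27455 = -2 + 785445010900/3599 = 785445003702/3599 ≈ 2.1824e+8)
T = -1667/2 (T = -3/2 + (-5915 - 1*(-5083)) = -3/2 + (-5915 + 5083) = -3/2 - 832 = -1667/2 ≈ -833.50)
F + T = 785445003702/3599 - 1667/2 = 1570884007871/7198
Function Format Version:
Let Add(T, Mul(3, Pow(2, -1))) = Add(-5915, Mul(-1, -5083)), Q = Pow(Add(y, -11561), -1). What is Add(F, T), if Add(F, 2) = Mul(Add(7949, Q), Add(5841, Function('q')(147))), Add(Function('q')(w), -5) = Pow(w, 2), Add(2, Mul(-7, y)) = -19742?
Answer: Rational(1570884007871, 7198) ≈ 2.1824e+8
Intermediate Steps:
y = Rational(19744, 7) (y = Add(Rational(2, 7), Mul(Rational(-1, 7), -19742)) = Add(Rational(2, 7), Rational(19742, 7)) = Rational(19744, 7) ≈ 2820.6)
Function('q')(w) = Add(5, Pow(w, 2))
Q = Rational(-7, 61183) (Q = Pow(Add(Rational(19744, 7), -11561), -1) = Pow(Rational(-61183, 7), -1) = Rational(-7, 61183) ≈ -0.00011441)
F = Rational(785445003702, 3599) (F = Add(-2, Mul(Add(7949, Rational(-7, 61183)), Add(5841, Add(5, Pow(147, 2))))) = Add(-2, Mul(Rational(486343660, 61183), Add(5841, Add(5, 21609)))) = Add(-2, Mul(Rational(486343660, 61183), Add(5841, 21614))) = Add(-2, Mul(Rational(486343660, 61183), 27455)) = Add(-2, Rational(785445010900, 3599)) = Rational(785445003702, 3599) ≈ 2.1824e+8)
T = Rational(-1667, 2) (T = Add(Rational(-3, 2), Add(-5915, Mul(-1, -5083))) = Add(Rational(-3, 2), Add(-5915, 5083)) = Add(Rational(-3, 2), -832) = Rational(-1667, 2) ≈ -833.50)
Add(F, T) = Add(Rational(785445003702, 3599), Rational(-1667, 2)) = Rational(1570884007871, 7198)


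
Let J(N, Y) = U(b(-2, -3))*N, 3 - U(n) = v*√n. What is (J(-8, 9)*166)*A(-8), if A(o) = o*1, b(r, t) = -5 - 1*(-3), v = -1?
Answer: 31872 + 10624*I*√2 ≈ 31872.0 + 15025.0*I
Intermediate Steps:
b(r, t) = -2 (b(r, t) = -5 + 3 = -2)
A(o) = o
U(n) = 3 + √n (U(n) = 3 - (-1)*√n = 3 + √n)
J(N, Y) = N*(3 + I*√2) (J(N, Y) = (3 + √(-2))*N = (3 + I*√2)*N = N*(3 + I*√2))
(J(-8, 9)*166)*A(-8) = (-8*(3 + I*√2)*166)*(-8) = ((-24 - 8*I*√2)*166)*(-8) = (-3984 - 1328*I*√2)*(-8) = 31872 + 10624*I*√2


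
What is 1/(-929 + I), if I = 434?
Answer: -1/495 ≈ -0.0020202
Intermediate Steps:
1/(-929 + I) = 1/(-929 + 434) = 1/(-495) = -1/495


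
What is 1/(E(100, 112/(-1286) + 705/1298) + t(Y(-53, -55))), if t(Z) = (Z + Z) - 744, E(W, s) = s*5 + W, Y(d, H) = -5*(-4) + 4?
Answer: -834614/495526809 ≈ -0.0016843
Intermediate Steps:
Y(d, H) = 24 (Y(d, H) = 20 + 4 = 24)
E(W, s) = W + 5*s (E(W, s) = 5*s + W = W + 5*s)
t(Z) = -744 + 2*Z (t(Z) = 2*Z - 744 = -744 + 2*Z)
1/(E(100, 112/(-1286) + 705/1298) + t(Y(-53, -55))) = 1/((100 + 5*(112/(-1286) + 705/1298)) + (-744 + 2*24)) = 1/((100 + 5*(112*(-1/1286) + 705*(1/1298))) + (-744 + 48)) = 1/((100 + 5*(-56/643 + 705/1298)) - 696) = 1/((100 + 5*(380627/834614)) - 696) = 1/((100 + 1903135/834614) - 696) = 1/(85364535/834614 - 696) = 1/(-495526809/834614) = -834614/495526809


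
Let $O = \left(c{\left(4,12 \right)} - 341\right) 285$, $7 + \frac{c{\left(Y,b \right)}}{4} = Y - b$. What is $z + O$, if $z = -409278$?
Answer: $-523563$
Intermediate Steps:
$c{\left(Y,b \right)} = -28 - 4 b + 4 Y$ ($c{\left(Y,b \right)} = -28 + 4 \left(Y - b\right) = -28 + \left(- 4 b + 4 Y\right) = -28 - 4 b + 4 Y$)
$O = -114285$ ($O = \left(\left(-28 - 48 + 4 \cdot 4\right) - 341\right) 285 = \left(\left(-28 - 48 + 16\right) - 341\right) 285 = \left(-60 - 341\right) 285 = \left(-401\right) 285 = -114285$)
$z + O = -409278 - 114285 = -523563$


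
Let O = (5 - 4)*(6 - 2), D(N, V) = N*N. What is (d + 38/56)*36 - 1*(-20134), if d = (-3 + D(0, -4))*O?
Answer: 138085/7 ≈ 19726.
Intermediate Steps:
D(N, V) = N²
O = 4 (O = 1*4 = 4)
d = -12 (d = (-3 + 0²)*4 = (-3 + 0)*4 = -3*4 = -12)
(d + 38/56)*36 - 1*(-20134) = (-12 + 38/56)*36 - 1*(-20134) = (-12 + 38*(1/56))*36 + 20134 = (-12 + 19/28)*36 + 20134 = -317/28*36 + 20134 = -2853/7 + 20134 = 138085/7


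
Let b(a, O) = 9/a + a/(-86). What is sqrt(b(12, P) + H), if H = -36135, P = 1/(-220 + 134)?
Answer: I*sqrt(267249945)/86 ≈ 190.09*I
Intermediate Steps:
P = -1/86 (P = 1/(-86) = -1/86 ≈ -0.011628)
b(a, O) = 9/a - a/86 (b(a, O) = 9/a + a*(-1/86) = 9/a - a/86)
sqrt(b(12, P) + H) = sqrt((9/12 - 1/86*12) - 36135) = sqrt((9*(1/12) - 6/43) - 36135) = sqrt((3/4 - 6/43) - 36135) = sqrt(105/172 - 36135) = sqrt(-6215115/172) = I*sqrt(267249945)/86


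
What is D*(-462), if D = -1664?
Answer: 768768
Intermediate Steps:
D*(-462) = -1664*(-462) = 768768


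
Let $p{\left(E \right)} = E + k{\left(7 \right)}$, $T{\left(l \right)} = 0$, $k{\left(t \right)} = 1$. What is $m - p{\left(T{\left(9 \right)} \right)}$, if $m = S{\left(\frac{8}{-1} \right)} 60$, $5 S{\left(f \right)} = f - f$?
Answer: $-1$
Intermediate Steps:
$p{\left(E \right)} = 1 + E$ ($p{\left(E \right)} = E + 1 = 1 + E$)
$S{\left(f \right)} = 0$ ($S{\left(f \right)} = \frac{f - f}{5} = \frac{1}{5} \cdot 0 = 0$)
$m = 0$ ($m = 0 \cdot 60 = 0$)
$m - p{\left(T{\left(9 \right)} \right)} = 0 - \left(1 + 0\right) = 0 - 1 = -1$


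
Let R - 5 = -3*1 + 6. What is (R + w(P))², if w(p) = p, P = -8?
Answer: 0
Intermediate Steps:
R = 8 (R = 5 + (-3*1 + 6) = 5 + (-3 + 6) = 5 + 3 = 8)
(R + w(P))² = (8 - 8)² = 0² = 0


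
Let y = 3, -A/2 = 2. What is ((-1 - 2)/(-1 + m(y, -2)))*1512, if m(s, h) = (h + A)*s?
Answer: 4536/19 ≈ 238.74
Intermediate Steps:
A = -4 (A = -2*2 = -4)
m(s, h) = s*(-4 + h) (m(s, h) = (h - 4)*s = (-4 + h)*s = s*(-4 + h))
((-1 - 2)/(-1 + m(y, -2)))*1512 = ((-1 - 2)/(-1 + 3*(-4 - 2)))*1512 = -3/(-1 + 3*(-6))*1512 = -3/(-1 - 18)*1512 = -3/(-19)*1512 = -3*(-1/19)*1512 = (3/19)*1512 = 4536/19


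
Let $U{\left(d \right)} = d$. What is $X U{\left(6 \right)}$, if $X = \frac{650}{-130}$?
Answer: $-30$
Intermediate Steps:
$X = -5$ ($X = 650 \left(- \frac{1}{130}\right) = -5$)
$X U{\left(6 \right)} = \left(-5\right) 6 = -30$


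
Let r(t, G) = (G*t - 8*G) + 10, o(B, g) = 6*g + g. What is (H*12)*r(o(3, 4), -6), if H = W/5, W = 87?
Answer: -22968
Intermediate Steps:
o(B, g) = 7*g
r(t, G) = 10 - 8*G + G*t (r(t, G) = (-8*G + G*t) + 10 = 10 - 8*G + G*t)
H = 87/5 ≈ 17.400
(H*12)*r(o(3, 4), -6) = ((87/5)*12)*(10 - 8*(-6) - 42*4) = 1044*(10 + 48 - 6*28)/5 = 1044*(10 + 48 - 168)/5 = (1044/5)*(-110) = -22968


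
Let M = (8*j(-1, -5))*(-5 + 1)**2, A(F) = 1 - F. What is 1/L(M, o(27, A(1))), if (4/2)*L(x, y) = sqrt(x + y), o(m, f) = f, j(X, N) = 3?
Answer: sqrt(6)/24 ≈ 0.10206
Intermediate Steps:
M = 384 (M = (8*3)*(-5 + 1)**2 = 24*(-4)**2 = 24*16 = 384)
L(x, y) = sqrt(x + y)/2
1/L(M, o(27, A(1))) = 1/(sqrt(384 + (1 - 1*1))/2) = 1/(sqrt(384 + (1 - 1))/2) = 1/(sqrt(384 + 0)/2) = 1/(sqrt(384)/2) = 1/((8*sqrt(6))/2) = 1/(4*sqrt(6)) = sqrt(6)/24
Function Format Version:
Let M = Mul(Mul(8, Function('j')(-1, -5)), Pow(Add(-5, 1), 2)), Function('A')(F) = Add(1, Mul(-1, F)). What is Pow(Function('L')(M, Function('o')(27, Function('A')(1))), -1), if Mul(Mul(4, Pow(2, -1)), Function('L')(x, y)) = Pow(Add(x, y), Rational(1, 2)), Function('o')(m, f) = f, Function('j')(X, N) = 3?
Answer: Mul(Rational(1, 24), Pow(6, Rational(1, 2))) ≈ 0.10206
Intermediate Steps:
M = 384 (M = Mul(Mul(8, 3), Pow(Add(-5, 1), 2)) = Mul(24, Pow(-4, 2)) = Mul(24, 16) = 384)
Function('L')(x, y) = Mul(Rational(1, 2), Pow(Add(x, y), Rational(1, 2)))
Pow(Function('L')(M, Function('o')(27, Function('A')(1))), -1) = Pow(Mul(Rational(1, 2), Pow(Add(384, Add(1, Mul(-1, 1))), Rational(1, 2))), -1) = Pow(Mul(Rational(1, 2), Pow(Add(384, Add(1, -1)), Rational(1, 2))), -1) = Pow(Mul(Rational(1, 2), Pow(Add(384, 0), Rational(1, 2))), -1) = Pow(Mul(Rational(1, 2), Pow(384, Rational(1, 2))), -1) = Pow(Mul(Rational(1, 2), Mul(8, Pow(6, Rational(1, 2)))), -1) = Pow(Mul(4, Pow(6, Rational(1, 2))), -1) = Mul(Rational(1, 24), Pow(6, Rational(1, 2)))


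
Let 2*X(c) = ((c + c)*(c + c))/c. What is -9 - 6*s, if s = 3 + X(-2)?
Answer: -3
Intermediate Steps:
X(c) = 2*c (X(c) = (((c + c)*(c + c))/c)/2 = (((2*c)*(2*c))/c)/2 = ((4*c²)/c)/2 = (4*c)/2 = 2*c)
s = -1 (s = 3 + 2*(-2) = 3 - 4 = -1)
-9 - 6*s = -9 - 6*(-1) = -9 + 6 = -3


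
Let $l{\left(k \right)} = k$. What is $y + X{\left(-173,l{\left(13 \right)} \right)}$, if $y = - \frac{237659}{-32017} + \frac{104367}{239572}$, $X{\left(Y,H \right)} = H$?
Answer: $\frac{1584087699}{75944324} \approx 20.859$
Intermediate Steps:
$y = \frac{596811487}{75944324}$ ($y = \left(-237659\right) \left(- \frac{1}{32017}\right) + 104367 \cdot \frac{1}{239572} = \frac{237659}{32017} + \frac{104367}{239572} = \frac{596811487}{75944324} \approx 7.8585$)
$y + X{\left(-173,l{\left(13 \right)} \right)} = \frac{596811487}{75944324} + 13 = \frac{1584087699}{75944324}$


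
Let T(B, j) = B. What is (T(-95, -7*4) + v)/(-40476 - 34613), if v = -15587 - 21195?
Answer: 36877/75089 ≈ 0.49111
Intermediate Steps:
v = -36782
(T(-95, -7*4) + v)/(-40476 - 34613) = (-95 - 36782)/(-40476 - 34613) = -36877/(-75089) = -36877*(-1/75089) = 36877/75089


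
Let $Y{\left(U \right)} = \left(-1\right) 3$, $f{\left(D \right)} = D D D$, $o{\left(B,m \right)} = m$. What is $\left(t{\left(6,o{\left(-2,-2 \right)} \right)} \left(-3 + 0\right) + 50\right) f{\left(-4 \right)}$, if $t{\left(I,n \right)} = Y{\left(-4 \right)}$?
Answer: $-3776$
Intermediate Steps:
$f{\left(D \right)} = D^{3}$ ($f{\left(D \right)} = D^{2} D = D^{3}$)
$Y{\left(U \right)} = -3$
$t{\left(I,n \right)} = -3$
$\left(t{\left(6,o{\left(-2,-2 \right)} \right)} \left(-3 + 0\right) + 50\right) f{\left(-4 \right)} = \left(- 3 \left(-3 + 0\right) + 50\right) \left(-4\right)^{3} = \left(\left(-3\right) \left(-3\right) + 50\right) \left(-64\right) = \left(9 + 50\right) \left(-64\right) = 59 \left(-64\right) = -3776$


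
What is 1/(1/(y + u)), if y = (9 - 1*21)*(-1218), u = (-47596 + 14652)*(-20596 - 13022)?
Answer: 1107526008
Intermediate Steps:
u = 1107511392 (u = -32944*(-33618) = 1107511392)
y = 14616 (y = (9 - 21)*(-1218) = -12*(-1218) = 14616)
1/(1/(y + u)) = 1/(1/(14616 + 1107511392)) = 1/(1/1107526008) = 1107526008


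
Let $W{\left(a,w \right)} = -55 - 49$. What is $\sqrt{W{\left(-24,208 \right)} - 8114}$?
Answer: $i \sqrt{8218} \approx 90.653 i$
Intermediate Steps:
$W{\left(a,w \right)} = -104$
$\sqrt{W{\left(-24,208 \right)} - 8114} = \sqrt{-104 - 8114} = \sqrt{-8218} = i \sqrt{8218}$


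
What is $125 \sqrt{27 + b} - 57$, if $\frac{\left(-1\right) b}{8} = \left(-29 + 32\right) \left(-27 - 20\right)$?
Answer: $-57 + 125 \sqrt{1155} \approx 4191.2$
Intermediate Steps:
$b = 1128$ ($b = - 8 \left(-29 + 32\right) \left(-27 - 20\right) = - 8 \cdot 3 \left(-47\right) = \left(-8\right) \left(-141\right) = 1128$)
$125 \sqrt{27 + b} - 57 = 125 \sqrt{27 + 1128} - 57 = 125 \sqrt{1155} - 57 = -57 + 125 \sqrt{1155}$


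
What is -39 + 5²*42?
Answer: 1011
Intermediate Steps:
-39 + 5²*42 = -39 + 25*42 = -39 + 1050 = 1011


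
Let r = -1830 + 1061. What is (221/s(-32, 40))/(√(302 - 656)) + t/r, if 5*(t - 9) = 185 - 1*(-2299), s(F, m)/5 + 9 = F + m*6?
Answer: -2529/3845 - 221*I*√354/352230 ≈ -0.65774 - 0.011805*I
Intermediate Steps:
s(F, m) = -45 + 5*F + 30*m (s(F, m) = -45 + 5*(F + m*6) = -45 + 5*(F + 6*m) = -45 + (5*F + 30*m) = -45 + 5*F + 30*m)
t = 2529/5 (t = 9 + (185 - 1*(-2299))/5 = 9 + (185 + 2299)/5 = 9 + (⅕)*2484 = 9 + 2484/5 = 2529/5 ≈ 505.80)
r = -769
(221/s(-32, 40))/(√(302 - 656)) + t/r = (221/(-45 + 5*(-32) + 30*40))/(√(302 - 656)) + (2529/5)/(-769) = (221/(-45 - 160 + 1200))/(√(-354)) + (2529/5)*(-1/769) = (221/995)/((I*√354)) - 2529/3845 = (221*(1/995))*(-I*√354/354) - 2529/3845 = 221*(-I*√354/354)/995 - 2529/3845 = -221*I*√354/352230 - 2529/3845 = -2529/3845 - 221*I*√354/352230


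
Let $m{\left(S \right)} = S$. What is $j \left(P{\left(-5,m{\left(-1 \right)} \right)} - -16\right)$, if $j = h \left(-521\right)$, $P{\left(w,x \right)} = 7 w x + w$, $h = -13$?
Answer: $311558$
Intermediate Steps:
$P{\left(w,x \right)} = w + 7 w x$ ($P{\left(w,x \right)} = 7 w x + w = w + 7 w x$)
$j = 6773$ ($j = \left(-13\right) \left(-521\right) = 6773$)
$j \left(P{\left(-5,m{\left(-1 \right)} \right)} - -16\right) = 6773 \left(- 5 \left(1 + 7 \left(-1\right)\right) - -16\right) = 6773 \left(- 5 \left(1 - 7\right) + 16\right) = 6773 \left(\left(-5\right) \left(-6\right) + 16\right) = 6773 \left(30 + 16\right) = 6773 \cdot 46 = 311558$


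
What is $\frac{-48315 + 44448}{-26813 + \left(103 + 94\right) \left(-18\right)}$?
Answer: $\frac{3867}{30359} \approx 0.12738$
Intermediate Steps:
$\frac{-48315 + 44448}{-26813 + \left(103 + 94\right) \left(-18\right)} = - \frac{3867}{-26813 + 197 \left(-18\right)} = - \frac{3867}{-26813 - 3546} = - \frac{3867}{-30359} = \left(-3867\right) \left(- \frac{1}{30359}\right) = \frac{3867}{30359}$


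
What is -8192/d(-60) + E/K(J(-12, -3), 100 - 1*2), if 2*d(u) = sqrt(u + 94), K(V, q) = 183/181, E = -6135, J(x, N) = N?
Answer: -370145/61 - 8192*sqrt(34)/17 ≈ -8877.8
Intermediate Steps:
K(V, q) = 183/181 (K(V, q) = 183*(1/181) = 183/181)
d(u) = sqrt(94 + u)/2 (d(u) = sqrt(u + 94)/2 = sqrt(94 + u)/2)
-8192/d(-60) + E/K(J(-12, -3), 100 - 1*2) = -8192*2/sqrt(94 - 60) - 6135/183/181 = -8192*sqrt(34)/17 - 6135*181/183 = -8192*sqrt(34)/17 - 370145/61 = -370145/61 - 8192*sqrt(34)/17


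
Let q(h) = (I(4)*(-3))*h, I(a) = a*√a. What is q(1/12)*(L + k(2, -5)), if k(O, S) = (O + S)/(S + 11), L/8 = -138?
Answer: 2209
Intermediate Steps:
L = -1104 (L = 8*(-138) = -1104)
I(a) = a^(3/2)
q(h) = -24*h (q(h) = (4^(3/2)*(-3))*h = (8*(-3))*h = -24*h)
k(O, S) = (O + S)/(11 + S)
q(1/12)*(L + k(2, -5)) = (-24/12)*(-1104 + (2 - 5)/(11 - 5)) = (-24*1/12)*(-1104 - 3/6) = -2*(-1104 + (⅙)*(-3)) = -2*(-1104 - ½) = -2*(-2209/2) = 2209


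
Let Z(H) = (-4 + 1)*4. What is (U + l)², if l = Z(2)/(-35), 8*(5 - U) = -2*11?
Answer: 1283689/19600 ≈ 65.494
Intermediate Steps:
U = 31/4 (U = 5 - (-1)*11/4 = 5 - ⅛*(-22) = 5 + 11/4 = 31/4 ≈ 7.7500)
Z(H) = -12 (Z(H) = -3*4 = -12)
l = 12/35 (l = -12/(-35) = -12*(-1/35) = 12/35 ≈ 0.34286)
(U + l)² = (31/4 + 12/35)² = (1133/140)² = 1283689/19600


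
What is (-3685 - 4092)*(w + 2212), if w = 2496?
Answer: -36614116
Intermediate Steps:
(-3685 - 4092)*(w + 2212) = (-3685 - 4092)*(2496 + 2212) = -7777*4708 = -36614116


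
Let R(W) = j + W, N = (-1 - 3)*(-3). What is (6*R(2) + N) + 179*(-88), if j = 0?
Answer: -15728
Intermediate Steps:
N = 12 (N = -4*(-3) = 12)
R(W) = W (R(W) = 0 + W = W)
(6*R(2) + N) + 179*(-88) = (6*2 + 12) + 179*(-88) = (12 + 12) - 15752 = 24 - 15752 = -15728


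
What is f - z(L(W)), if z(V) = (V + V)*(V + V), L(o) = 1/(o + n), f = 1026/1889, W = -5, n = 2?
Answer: 1678/17001 ≈ 0.098700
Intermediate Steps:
f = 1026/1889 (f = 1026*(1/1889) = 1026/1889 ≈ 0.54314)
L(o) = 1/(2 + o) (L(o) = 1/(o + 2) = 1/(2 + o))
z(V) = 4*V² (z(V) = (2*V)*(2*V) = 4*V²)
f - z(L(W)) = 1026/1889 - 4*(1/(2 - 5))² = 1026/1889 - 4*(1/(-3))² = 1026/1889 - 4*(-⅓)² = 1026/1889 - 4/9 = 1678/17001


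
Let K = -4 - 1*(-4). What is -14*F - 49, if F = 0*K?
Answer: -49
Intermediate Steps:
K = 0 (K = -4 + 4 = 0)
F = 0 (F = 0*0 = 0)
-14*F - 49 = -14*0 - 49 = 0 - 49 = -49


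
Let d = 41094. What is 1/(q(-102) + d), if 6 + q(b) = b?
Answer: 1/40986 ≈ 2.4399e-5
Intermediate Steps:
q(b) = -6 + b
1/(q(-102) + d) = 1/((-6 - 102) + 41094) = 1/(-108 + 41094) = 1/40986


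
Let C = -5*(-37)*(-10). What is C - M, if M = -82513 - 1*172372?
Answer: 253035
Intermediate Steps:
M = -254885 (M = -82513 - 172372 = -254885)
C = -1850 (C = 185*(-10) = -1850)
C - M = -1850 - 1*(-254885) = -1850 + 254885 = 253035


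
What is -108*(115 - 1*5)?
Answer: -11880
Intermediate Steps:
-108*(115 - 1*5) = -108*(115 - 5) = -108*110 = -11880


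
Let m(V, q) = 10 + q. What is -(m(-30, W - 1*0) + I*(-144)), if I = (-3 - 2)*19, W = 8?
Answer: -13698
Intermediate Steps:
I = -95 (I = -5*19 = -95)
-(m(-30, W - 1*0) + I*(-144)) = -((10 + (8 - 1*0)) - 95*(-144)) = -((10 + (8 + 0)) + 13680) = -((10 + 8) + 13680) = -(18 + 13680) = -1*13698 = -13698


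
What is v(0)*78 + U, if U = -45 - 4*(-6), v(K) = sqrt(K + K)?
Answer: -21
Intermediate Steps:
v(K) = sqrt(2)*sqrt(K) (v(K) = sqrt(2*K) = sqrt(2)*sqrt(K))
U = -21 (U = -45 - 1*(-24) = -45 + 24 = -21)
v(0)*78 + U = (sqrt(2)*sqrt(0))*78 - 21 = (sqrt(2)*0)*78 - 21 = 0*78 - 21 = 0 - 21 = -21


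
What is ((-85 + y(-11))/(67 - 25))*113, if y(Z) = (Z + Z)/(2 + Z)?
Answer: -83959/378 ≈ -222.11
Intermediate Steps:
y(Z) = 2*Z/(2 + Z) (y(Z) = (2*Z)/(2 + Z) = 2*Z/(2 + Z))
((-85 + y(-11))/(67 - 25))*113 = ((-85 + 2*(-11)/(2 - 11))/(67 - 25))*113 = ((-85 + 2*(-11)/(-9))/42)*113 = ((-85 + 2*(-11)*(-⅑))*(1/42))*113 = ((-85 + 22/9)*(1/42))*113 = -743/9*1/42*113 = -743/378*113 = -83959/378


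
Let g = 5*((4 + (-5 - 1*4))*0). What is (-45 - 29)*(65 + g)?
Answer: -4810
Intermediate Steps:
g = 0 (g = 5*((4 + (-5 - 4))*0) = 5*((4 - 9)*0) = 5*(-5*0) = 5*0 = 0)
(-45 - 29)*(65 + g) = (-45 - 29)*(65 + 0) = -74*65 = -4810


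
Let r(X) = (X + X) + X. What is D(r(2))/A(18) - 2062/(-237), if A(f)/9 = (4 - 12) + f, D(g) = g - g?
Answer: 2062/237 ≈ 8.7004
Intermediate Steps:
r(X) = 3*X (r(X) = 2*X + X = 3*X)
D(g) = 0
A(f) = -72 + 9*f (A(f) = 9*((4 - 12) + f) = 9*(-8 + f) = -72 + 9*f)
D(r(2))/A(18) - 2062/(-237) = 0/(-72 + 9*18) - 2062/(-237) = 0/(-72 + 162) - 2062*(-1/237) = 0/90 + 2062/237 = 0*(1/90) + 2062/237 = 0 + 2062/237 = 2062/237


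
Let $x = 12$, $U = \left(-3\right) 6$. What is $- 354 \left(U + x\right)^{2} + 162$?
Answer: $-12582$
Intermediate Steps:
$U = -18$
$- 354 \left(U + x\right)^{2} + 162 = - 354 \left(-18 + 12\right)^{2} + 162 = - 354 \left(-6\right)^{2} + 162 = \left(-354\right) 36 + 162 = -12744 + 162 = -12582$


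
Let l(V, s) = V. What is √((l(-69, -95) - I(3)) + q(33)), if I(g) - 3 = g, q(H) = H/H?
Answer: I*√74 ≈ 8.6023*I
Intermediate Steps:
q(H) = 1
I(g) = 3 + g
√((l(-69, -95) - I(3)) + q(33)) = √((-69 - (3 + 3)) + 1) = √((-69 - 1*6) + 1) = √((-69 - 6) + 1) = √(-75 + 1) = √(-74) = I*√74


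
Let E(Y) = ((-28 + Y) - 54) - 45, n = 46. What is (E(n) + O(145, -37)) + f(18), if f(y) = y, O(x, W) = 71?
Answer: 8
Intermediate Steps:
E(Y) = -127 + Y (E(Y) = (-82 + Y) - 45 = -127 + Y)
(E(n) + O(145, -37)) + f(18) = ((-127 + 46) + 71) + 18 = (-81 + 71) + 18 = -10 + 18 = 8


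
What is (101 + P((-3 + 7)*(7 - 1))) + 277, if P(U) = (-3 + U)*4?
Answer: 462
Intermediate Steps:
P(U) = -12 + 4*U
(101 + P((-3 + 7)*(7 - 1))) + 277 = (101 + (-12 + 4*((-3 + 7)*(7 - 1)))) + 277 = (101 + (-12 + 4*(4*6))) + 277 = (101 + (-12 + 4*24)) + 277 = (101 + (-12 + 96)) + 277 = (101 + 84) + 277 = 185 + 277 = 462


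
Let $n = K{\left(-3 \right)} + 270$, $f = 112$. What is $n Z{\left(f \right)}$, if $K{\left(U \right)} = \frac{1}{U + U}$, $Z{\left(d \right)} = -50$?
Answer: $- \frac{40475}{3} \approx -13492.0$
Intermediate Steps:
$K{\left(U \right)} = \frac{1}{2 U}$
$n = \frac{1619}{6}$ ($n = \frac{1}{2 \left(-3\right)} + 270 = \frac{1}{2} \left(- \frac{1}{3}\right) + 270 = - \frac{1}{6} + 270 = \frac{1619}{6} \approx 269.83$)
$n Z{\left(f \right)} = \frac{1619}{6} \left(-50\right) = - \frac{40475}{3}$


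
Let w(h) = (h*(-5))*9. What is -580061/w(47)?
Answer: 580061/2115 ≈ 274.26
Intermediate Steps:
w(h) = -45*h (w(h) = -5*h*9 = -45*h)
-580061/w(47) = -580061/((-45*47)) = -580061/(-2115) = -580061*(-1/2115) = 580061/2115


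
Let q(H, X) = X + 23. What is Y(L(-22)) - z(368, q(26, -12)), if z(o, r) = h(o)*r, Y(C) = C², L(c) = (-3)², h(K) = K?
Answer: -3967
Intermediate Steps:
L(c) = 9
q(H, X) = 23 + X
z(o, r) = o*r
Y(L(-22)) - z(368, q(26, -12)) = 9² - 368*(23 - 12) = 81 - 368*11 = 81 - 1*4048 = 81 - 4048 = -3967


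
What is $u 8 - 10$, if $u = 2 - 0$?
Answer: $6$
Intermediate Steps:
$u = 2$ ($u = 2 + 0 = 2$)
$u 8 - 10 = 2 \cdot 8 - 10 = 16 - 10 = 6$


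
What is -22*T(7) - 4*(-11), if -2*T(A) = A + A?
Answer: 198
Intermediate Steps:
T(A) = -A (T(A) = -(A + A)/2 = -A)
-22*T(7) - 4*(-11) = -(-22)*7 - 4*(-11) = -22*(-7) + 44 = 154 + 44 = 198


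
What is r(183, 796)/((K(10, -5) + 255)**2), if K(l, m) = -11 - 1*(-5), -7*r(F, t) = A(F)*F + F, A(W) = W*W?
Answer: -2042890/144669 ≈ -14.121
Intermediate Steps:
A(W) = W**2
r(F, t) = -F/7 - F**3/7 (r(F, t) = -(F**2*F + F)/7 = -(F**3 + F)/7 = -(F + F**3)/7 = -F/7 - F**3/7)
K(l, m) = -6 (K(l, m) = -11 + 5 = -6)
r(183, 796)/((K(10, -5) + 255)**2) = (-1/7*183*(1 + 183**2))/((-6 + 255)**2) = (-1/7*183*(1 + 33489))/(249**2) = -1/7*183*33490/62001 = -6128670/7*1/62001 = -2042890/144669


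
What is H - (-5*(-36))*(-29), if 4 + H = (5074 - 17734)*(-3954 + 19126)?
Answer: -192072304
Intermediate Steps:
H = -192077524 (H = -4 + (5074 - 17734)*(-3954 + 19126) = -4 - 12660*15172 = -4 - 192077520 = -192077524)
H - (-5*(-36))*(-29) = -192077524 - (-5*(-36))*(-29) = -192077524 - 180*(-29) = -192077524 - 1*(-5220) = -192077524 + 5220 = -192072304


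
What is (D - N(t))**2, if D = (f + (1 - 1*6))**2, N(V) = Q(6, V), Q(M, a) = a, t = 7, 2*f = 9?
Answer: 729/16 ≈ 45.563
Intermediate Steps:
f = 9/2 (f = (1/2)*9 = 9/2 ≈ 4.5000)
N(V) = V
D = 1/4 (D = (9/2 + (1 - 1*6))**2 = (9/2 + (1 - 6))**2 = (9/2 - 5)**2 = (-1/2)**2 = 1/4 ≈ 0.25000)
(D - N(t))**2 = (1/4 - 1*7)**2 = (1/4 - 7)**2 = (-27/4)**2 = 729/16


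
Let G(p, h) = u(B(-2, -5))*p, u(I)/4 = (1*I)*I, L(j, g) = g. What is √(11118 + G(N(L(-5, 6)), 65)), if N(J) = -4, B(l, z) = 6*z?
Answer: I*√3282 ≈ 57.289*I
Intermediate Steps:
u(I) = 4*I² (u(I) = 4*((1*I)*I) = 4*(I*I) = 4*I²)
G(p, h) = 3600*p (G(p, h) = (4*(6*(-5))²)*p = (4*(-30)²)*p = (4*900)*p = 3600*p)
√(11118 + G(N(L(-5, 6)), 65)) = √(11118 + 3600*(-4)) = √(11118 - 14400) = √(-3282) = I*√3282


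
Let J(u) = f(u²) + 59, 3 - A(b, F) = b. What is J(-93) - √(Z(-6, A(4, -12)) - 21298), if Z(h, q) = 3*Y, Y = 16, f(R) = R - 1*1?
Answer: 8707 - 25*I*√34 ≈ 8707.0 - 145.77*I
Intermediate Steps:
A(b, F) = 3 - b
f(R) = -1 + R (f(R) = R - 1 = -1 + R)
Z(h, q) = 48 (Z(h, q) = 3*16 = 48)
J(u) = 58 + u² (J(u) = (-1 + u²) + 59 = 58 + u²)
J(-93) - √(Z(-6, A(4, -12)) - 21298) = (58 + (-93)²) - √(48 - 21298) = (58 + 8649) - √(-21250) = 8707 - 25*I*√34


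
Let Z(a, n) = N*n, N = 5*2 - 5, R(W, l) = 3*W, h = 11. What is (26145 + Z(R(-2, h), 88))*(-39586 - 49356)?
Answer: -2364523070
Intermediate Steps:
N = 5 (N = 10 - 5 = 5)
Z(a, n) = 5*n
(26145 + Z(R(-2, h), 88))*(-39586 - 49356) = (26145 + 5*88)*(-39586 - 49356) = (26145 + 440)*(-88942) = 26585*(-88942) = -2364523070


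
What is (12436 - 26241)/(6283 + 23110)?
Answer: -13805/29393 ≈ -0.46967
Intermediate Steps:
(12436 - 26241)/(6283 + 23110) = -13805/29393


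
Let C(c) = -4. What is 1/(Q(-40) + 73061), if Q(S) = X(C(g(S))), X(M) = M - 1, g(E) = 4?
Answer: 1/73056 ≈ 1.3688e-5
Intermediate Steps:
X(M) = -1 + M
Q(S) = -5 (Q(S) = -1 - 4 = -5)
1/(Q(-40) + 73061) = 1/(-5 + 73061) = 1/73056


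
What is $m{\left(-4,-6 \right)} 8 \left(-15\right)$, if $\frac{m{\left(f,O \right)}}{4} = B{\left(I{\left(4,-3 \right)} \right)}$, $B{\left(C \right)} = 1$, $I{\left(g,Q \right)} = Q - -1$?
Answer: $-480$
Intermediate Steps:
$I{\left(g,Q \right)} = 1 + Q$ ($I{\left(g,Q \right)} = Q + 1 = 1 + Q$)
$m{\left(f,O \right)} = 4$ ($m{\left(f,O \right)} = 4 \cdot 1 = 4$)
$m{\left(-4,-6 \right)} 8 \left(-15\right) = 4 \cdot 8 \left(-15\right) = 32 \left(-15\right) = -480$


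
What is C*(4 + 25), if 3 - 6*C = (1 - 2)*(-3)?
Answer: 0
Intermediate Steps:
C = 0 (C = ½ - (1 - 2)*(-3)/6 = ½ - (-1)*(-3)/6 = ½ - ⅙*3 = ½ - ½ = 0)
C*(4 + 25) = 0*(4 + 25) = 0*29 = 0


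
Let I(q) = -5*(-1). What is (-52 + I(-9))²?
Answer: 2209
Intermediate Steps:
I(q) = 5
(-52 + I(-9))² = (-52 + 5)² = (-47)² = 2209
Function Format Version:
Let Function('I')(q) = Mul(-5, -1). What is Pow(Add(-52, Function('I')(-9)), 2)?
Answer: 2209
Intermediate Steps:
Function('I')(q) = 5
Pow(Add(-52, Function('I')(-9)), 2) = Pow(Add(-52, 5), 2) = Pow(-47, 2) = 2209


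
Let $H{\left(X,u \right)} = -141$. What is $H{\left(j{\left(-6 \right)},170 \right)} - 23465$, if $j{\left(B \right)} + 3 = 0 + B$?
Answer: $-23606$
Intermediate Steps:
$j{\left(B \right)} = -3 + B$ ($j{\left(B \right)} = -3 + \left(0 + B\right) = -3 + B$)
$H{\left(j{\left(-6 \right)},170 \right)} - 23465 = -141 - 23465 = -23606$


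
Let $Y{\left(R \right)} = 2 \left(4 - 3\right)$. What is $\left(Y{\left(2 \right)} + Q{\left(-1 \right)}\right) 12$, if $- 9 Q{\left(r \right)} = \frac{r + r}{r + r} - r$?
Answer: $\frac{64}{3} \approx 21.333$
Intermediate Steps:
$Y{\left(R \right)} = 2$ ($Y{\left(R \right)} = 2 \cdot 1 = 2$)
$Q{\left(r \right)} = - \frac{1}{9} + \frac{r}{9}$ ($Q{\left(r \right)} = - \frac{\frac{r + r}{r + r} - r}{9} = - \frac{\frac{2 r}{2 r} - r}{9} = - \frac{2 r \frac{1}{2 r} - r}{9} = - \frac{1 - r}{9} = - \frac{1}{9} + \frac{r}{9}$)
$\left(Y{\left(2 \right)} + Q{\left(-1 \right)}\right) 12 = \left(2 + \left(- \frac{1}{9} + \frac{1}{9} \left(-1\right)\right)\right) 12 = \left(2 - \frac{2}{9}\right) 12 = \frac{16}{9} \cdot 12 = \frac{64}{3}$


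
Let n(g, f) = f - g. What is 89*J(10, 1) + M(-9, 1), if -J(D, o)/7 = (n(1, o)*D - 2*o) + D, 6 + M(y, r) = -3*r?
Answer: -4993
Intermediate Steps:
M(y, r) = -6 - 3*r
J(D, o) = -7*D + 14*o - 7*D*(-1 + o) (J(D, o) = -7*(((o - 1*1)*D - 2*o) + D) = -7*(((o - 1)*D - 2*o) + D) = -7*(((-1 + o)*D - 2*o) + D) = -7*((D*(-1 + o) - 2*o) + D) = -7*((-2*o + D*(-1 + o)) + D) = -7*(D - 2*o + D*(-1 + o)) = -7*D + 14*o - 7*D*(-1 + o))
89*J(10, 1) + M(-9, 1) = 89*(7*1*(2 - 1*10)) + (-6 - 3*1) = 89*(7*1*(2 - 10)) + (-6 - 3) = 89*(7*1*(-8)) - 9 = 89*(-56) - 9 = -4984 - 9 = -4993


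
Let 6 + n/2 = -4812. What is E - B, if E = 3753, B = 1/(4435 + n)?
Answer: 19519354/5201 ≈ 3753.0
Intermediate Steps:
n = -9636 (n = -12 + 2*(-4812) = -12 - 9624 = -9636)
B = -1/5201 (B = 1/(4435 - 9636) = 1/(-5201) = -1/5201 ≈ -0.00019227)
E - B = 3753 - 1*(-1/5201) = 3753 + 1/5201 = 19519354/5201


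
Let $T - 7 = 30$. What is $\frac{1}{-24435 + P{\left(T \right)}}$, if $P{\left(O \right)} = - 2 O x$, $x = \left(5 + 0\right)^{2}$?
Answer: $- \frac{1}{26285} \approx -3.8045 \cdot 10^{-5}$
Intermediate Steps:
$T = 37$ ($T = 7 + 30 = 37$)
$x = 25$ ($x = 5^{2} = 25$)
$P{\left(O \right)} = - 50 O$ ($P{\left(O \right)} = - 2 O 25 = - 50 O$)
$\frac{1}{-24435 + P{\left(T \right)}} = \frac{1}{-24435 - 1850} = \frac{1}{-26285} = - \frac{1}{26285}$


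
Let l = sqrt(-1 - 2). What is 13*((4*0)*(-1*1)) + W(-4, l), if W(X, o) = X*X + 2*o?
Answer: 16 + 2*I*sqrt(3) ≈ 16.0 + 3.4641*I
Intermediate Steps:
l = I*sqrt(3) (l = sqrt(-3) = I*sqrt(3) ≈ 1.732*I)
W(X, o) = X**2 + 2*o
13*((4*0)*(-1*1)) + W(-4, l) = 13*((4*0)*(-1*1)) + ((-4)**2 + 2*(I*sqrt(3))) = 13*(0*(-1)) + (16 + 2*I*sqrt(3)) = 13*0 + (16 + 2*I*sqrt(3)) = 0 + (16 + 2*I*sqrt(3)) = 16 + 2*I*sqrt(3)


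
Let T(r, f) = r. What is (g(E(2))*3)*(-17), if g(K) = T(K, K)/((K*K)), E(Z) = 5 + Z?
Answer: -51/7 ≈ -7.2857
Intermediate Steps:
g(K) = 1/K (g(K) = K/((K*K)) = K/(K²) = K/K² = 1/K)
(g(E(2))*3)*(-17) = (3/(5 + 2))*(-17) = (3/7)*(-17) = -51/7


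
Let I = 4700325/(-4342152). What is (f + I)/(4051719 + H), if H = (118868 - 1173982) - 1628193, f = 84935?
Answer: 122931993265/1980617634208 ≈ 0.062068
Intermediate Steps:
H = -2683307 (H = -1055114 - 1628193 = -2683307)
I = -1566775/1447384 (I = 4700325*(-1/4342152) = -1566775/1447384 ≈ -1.0825)
(f + I)/(4051719 + H) = (84935 - 1566775/1447384)/(4051719 - 2683307) = (122931993265/1447384)/1368412 = (122931993265/1447384)*(1/1368412) = 122931993265/1980617634208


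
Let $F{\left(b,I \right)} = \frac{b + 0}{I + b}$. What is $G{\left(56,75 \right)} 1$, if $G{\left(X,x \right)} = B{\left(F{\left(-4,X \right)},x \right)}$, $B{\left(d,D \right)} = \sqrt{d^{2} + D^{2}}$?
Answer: $\frac{\sqrt{950626}}{13} \approx 75.0$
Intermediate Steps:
$F{\left(b,I \right)} = \frac{b}{I + b}$
$B{\left(d,D \right)} = \sqrt{D^{2} + d^{2}}$
$G{\left(X,x \right)} = \sqrt{x^{2} + \frac{16}{\left(-4 + X\right)^{2}}}$ ($G{\left(X,x \right)} = \sqrt{x^{2} + \left(- \frac{4}{X - 4}\right)^{2}} = \sqrt{x^{2} + \left(- \frac{4}{-4 + X}\right)^{2}} = \sqrt{x^{2} + \frac{16}{\left(-4 + X\right)^{2}}}$)
$G{\left(56,75 \right)} 1 = \sqrt{75^{2} + \frac{16}{\left(-4 + 56\right)^{2}}} \cdot 1 = \sqrt{5625 + \frac{16}{2704}} \cdot 1 = \sqrt{5625 + 16 \cdot \frac{1}{2704}} \cdot 1 = \sqrt{5625 + \frac{1}{169}} \cdot 1 = \sqrt{\frac{950626}{169}} \cdot 1 = \frac{\sqrt{950626}}{13} \cdot 1 = \frac{\sqrt{950626}}{13}$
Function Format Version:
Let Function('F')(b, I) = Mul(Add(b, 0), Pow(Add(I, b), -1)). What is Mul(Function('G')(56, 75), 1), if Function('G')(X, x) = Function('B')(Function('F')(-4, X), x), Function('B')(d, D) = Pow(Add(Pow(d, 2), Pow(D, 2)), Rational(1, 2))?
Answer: Mul(Rational(1, 13), Pow(950626, Rational(1, 2))) ≈ 75.000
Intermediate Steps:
Function('F')(b, I) = Mul(b, Pow(Add(I, b), -1))
Function('B')(d, D) = Pow(Add(Pow(D, 2), Pow(d, 2)), Rational(1, 2))
Function('G')(X, x) = Pow(Add(Pow(x, 2), Mul(16, Pow(Add(-4, X), -2))), Rational(1, 2)) (Function('G')(X, x) = Pow(Add(Pow(x, 2), Pow(Mul(-4, Pow(Add(X, -4), -1)), 2)), Rational(1, 2)) = Pow(Add(Pow(x, 2), Pow(Mul(-4, Pow(Add(-4, X), -1)), 2)), Rational(1, 2)) = Pow(Add(Pow(x, 2), Mul(16, Pow(Add(-4, X), -2))), Rational(1, 2)))
Mul(Function('G')(56, 75), 1) = Mul(Pow(Add(Pow(75, 2), Mul(16, Pow(Add(-4, 56), -2))), Rational(1, 2)), 1) = Mul(Pow(Add(5625, Mul(16, Pow(52, -2))), Rational(1, 2)), 1) = Mul(Pow(Add(5625, Mul(16, Rational(1, 2704))), Rational(1, 2)), 1) = Mul(Pow(Add(5625, Rational(1, 169)), Rational(1, 2)), 1) = Mul(Pow(Rational(950626, 169), Rational(1, 2)), 1) = Mul(Mul(Rational(1, 13), Pow(950626, Rational(1, 2))), 1) = Mul(Rational(1, 13), Pow(950626, Rational(1, 2)))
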